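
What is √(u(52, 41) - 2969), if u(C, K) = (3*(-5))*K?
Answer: 16*I*√14 ≈ 59.867*I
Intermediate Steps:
u(C, K) = -15*K
√(u(52, 41) - 2969) = √(-15*41 - 2969) = √(-615 - 2969) = √(-3584) = 16*I*√14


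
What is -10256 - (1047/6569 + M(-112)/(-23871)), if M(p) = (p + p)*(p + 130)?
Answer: -536093490163/52269533 ≈ -10256.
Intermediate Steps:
M(p) = 2*p*(130 + p) (M(p) = (2*p)*(130 + p) = 2*p*(130 + p))
-10256 - (1047/6569 + M(-112)/(-23871)) = -10256 - (1047/6569 + (2*(-112)*(130 - 112))/(-23871)) = -10256 - (1047*(1/6569) + (2*(-112)*18)*(-1/23871)) = -10256 - (1047/6569 - 4032*(-1/23871)) = -10256 - (1047/6569 + 1344/7957) = -10256 - 1*17159715/52269533 = -10256 - 17159715/52269533 = -536093490163/52269533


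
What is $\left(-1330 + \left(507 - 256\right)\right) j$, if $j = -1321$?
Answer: $1425359$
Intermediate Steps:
$\left(-1330 + \left(507 - 256\right)\right) j = \left(-1330 + \left(507 - 256\right)\right) \left(-1321\right) = \left(-1330 + 251\right) \left(-1321\right) = \left(-1079\right) \left(-1321\right) = 1425359$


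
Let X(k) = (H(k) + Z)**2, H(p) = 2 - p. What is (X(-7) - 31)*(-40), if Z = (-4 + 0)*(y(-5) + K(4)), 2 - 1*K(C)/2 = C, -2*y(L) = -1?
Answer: -19920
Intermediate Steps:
y(L) = 1/2 (y(L) = -1/2*(-1) = 1/2)
K(C) = 4 - 2*C
Z = 14 (Z = (-4 + 0)*(1/2 + (4 - 2*4)) = -4*(1/2 + (4 - 8)) = -4*(1/2 - 4) = -4*(-7/2) = 14)
X(k) = (16 - k)**2 (X(k) = ((2 - k) + 14)**2 = (16 - k)**2)
(X(-7) - 31)*(-40) = ((-16 - 7)**2 - 31)*(-40) = ((-23)**2 - 31)*(-40) = (529 - 31)*(-40) = 498*(-40) = -19920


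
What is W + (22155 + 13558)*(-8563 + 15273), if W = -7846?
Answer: 239626384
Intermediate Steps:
W + (22155 + 13558)*(-8563 + 15273) = -7846 + (22155 + 13558)*(-8563 + 15273) = -7846 + 35713*6710 = -7846 + 239634230 = 239626384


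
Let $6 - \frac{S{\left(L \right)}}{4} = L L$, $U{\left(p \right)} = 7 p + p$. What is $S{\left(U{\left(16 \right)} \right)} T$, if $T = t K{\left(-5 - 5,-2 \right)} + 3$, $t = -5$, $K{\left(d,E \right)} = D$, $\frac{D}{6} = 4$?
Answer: $7664904$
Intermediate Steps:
$D = 24$ ($D = 6 \cdot 4 = 24$)
$K{\left(d,E \right)} = 24$
$U{\left(p \right)} = 8 p$
$S{\left(L \right)} = 24 - 4 L^{2}$ ($S{\left(L \right)} = 24 - 4 L L = 24 - 4 L^{2}$)
$T = -117$ ($T = \left(-5\right) 24 + 3 = -120 + 3 = -117$)
$S{\left(U{\left(16 \right)} \right)} T = \left(24 - 4 \left(8 \cdot 16\right)^{2}\right) \left(-117\right) = \left(24 - 4 \cdot 128^{2}\right) \left(-117\right) = \left(24 - 65536\right) \left(-117\right) = \left(-65512\right) \left(-117\right) = 7664904$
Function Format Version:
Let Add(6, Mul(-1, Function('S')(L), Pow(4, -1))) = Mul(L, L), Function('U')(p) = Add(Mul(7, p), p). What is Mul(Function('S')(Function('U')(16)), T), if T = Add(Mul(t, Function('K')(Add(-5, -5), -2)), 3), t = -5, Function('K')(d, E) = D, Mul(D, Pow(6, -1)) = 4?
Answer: 7664904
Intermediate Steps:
D = 24 (D = Mul(6, 4) = 24)
Function('K')(d, E) = 24
Function('U')(p) = Mul(8, p)
Function('S')(L) = Add(24, Mul(-4, Pow(L, 2))) (Function('S')(L) = Add(24, Mul(-4, Mul(L, L))) = Add(24, Mul(-4, Pow(L, 2))))
T = -117 (T = Add(Mul(-5, 24), 3) = Add(-120, 3) = -117)
Mul(Function('S')(Function('U')(16)), T) = Mul(Add(24, Mul(-4, Pow(Mul(8, 16), 2))), -117) = Mul(Add(24, Mul(-4, Pow(128, 2))), -117) = Mul(Add(24, Mul(-4, 16384)), -117) = Mul(Add(24, -65536), -117) = Mul(-65512, -117) = 7664904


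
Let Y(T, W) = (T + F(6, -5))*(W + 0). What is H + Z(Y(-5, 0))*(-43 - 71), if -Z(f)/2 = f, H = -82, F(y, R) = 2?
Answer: -82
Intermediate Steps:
Y(T, W) = W*(2 + T) (Y(T, W) = (T + 2)*(W + 0) = (2 + T)*W = W*(2 + T))
Z(f) = -2*f
H + Z(Y(-5, 0))*(-43 - 71) = -82 + (-0*(2 - 5))*(-43 - 71) = -82 - 0*(-3)*(-114) = -82 - 2*0*(-114) = -82 + 0*(-114) = -82 + 0 = -82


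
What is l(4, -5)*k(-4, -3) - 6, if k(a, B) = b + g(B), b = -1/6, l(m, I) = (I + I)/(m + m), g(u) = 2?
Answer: -199/24 ≈ -8.2917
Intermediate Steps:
l(m, I) = I/m (l(m, I) = (2*I)/((2*m)) = (2*I)*(1/(2*m)) = I/m)
b = -⅙ (b = -1*⅙ = -⅙ ≈ -0.16667)
k(a, B) = 11/6 (k(a, B) = -⅙ + 2 = 11/6)
l(4, -5)*k(-4, -3) - 6 = -5/4*(11/6) - 6 = -5*¼*(11/6) - 6 = -5/4*11/6 - 6 = -55/24 - 6 = -199/24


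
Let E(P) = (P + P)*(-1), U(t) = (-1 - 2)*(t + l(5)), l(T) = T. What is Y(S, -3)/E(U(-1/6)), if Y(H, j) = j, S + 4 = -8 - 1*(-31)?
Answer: -3/29 ≈ -0.10345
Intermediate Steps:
S = 19 (S = -4 + (-8 - 1*(-31)) = -4 + (-8 + 31) = -4 + 23 = 19)
U(t) = -15 - 3*t (U(t) = (-1 - 2)*(t + 5) = -3*(5 + t) = -15 - 3*t)
E(P) = -2*P (E(P) = (2*P)*(-1) = -2*P)
Y(S, -3)/E(U(-1/6)) = -3*(-1/(2*(-15 - (-3)/6))) = -3*(-1/(2*(-15 - 3*(-⅙)))) = -3*(-1/(2*(-15 + ½))) = -3/((-2*(-29/2))) = -3/29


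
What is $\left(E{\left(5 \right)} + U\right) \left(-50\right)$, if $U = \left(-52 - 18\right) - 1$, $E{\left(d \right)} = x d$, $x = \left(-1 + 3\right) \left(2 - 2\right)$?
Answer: $3550$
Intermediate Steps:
$x = 0$ ($x = 2 \cdot 0 = 0$)
$E{\left(d \right)} = 0$ ($E{\left(d \right)} = 0 d = 0$)
$U = -71$ ($U = -70 - 1 = -71$)
$\left(E{\left(5 \right)} + U\right) \left(-50\right) = \left(0 - 71\right) \left(-50\right) = \left(-71\right) \left(-50\right) = 3550$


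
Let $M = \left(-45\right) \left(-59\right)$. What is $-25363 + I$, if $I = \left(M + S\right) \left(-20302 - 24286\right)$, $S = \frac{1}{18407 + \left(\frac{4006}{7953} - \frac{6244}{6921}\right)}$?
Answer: $- \frac{39987822109983348433}{337716428395} \approx -1.1841 \cdot 10^{8}$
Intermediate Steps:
$S = \frac{18347571}{337716428395}$ ($S = \frac{1}{18407 + \left(4006 \cdot \frac{1}{7953} - \frac{6244}{6921}\right)} = \frac{1}{18407 + \left(\frac{4006}{7953} - \frac{6244}{6921}\right)} = \frac{1}{18407 - \frac{7311002}{18347571}} = \frac{1}{\frac{337716428395}{18347571}} = \frac{18347571}{337716428395} \approx 5.4328 \cdot 10^{-5}$)
$M = 2655$
$I = - \frac{39979256608209966048}{337716428395}$ ($I = \left(2655 + \frac{18347571}{337716428395}\right) \left(-20302 - 24286\right) = \frac{896637135736296}{337716428395} \left(-44588\right) = - \frac{39979256608209966048}{337716428395} \approx -1.1838 \cdot 10^{8}$)
$-25363 + I = -25363 - \frac{39979256608209966048}{337716428395} = - \frac{39987822109983348433}{337716428395}$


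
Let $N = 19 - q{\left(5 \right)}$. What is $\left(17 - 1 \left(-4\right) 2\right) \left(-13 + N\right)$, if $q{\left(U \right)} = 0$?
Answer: $150$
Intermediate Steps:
$N = 19$ ($N = 19 - 0 = 19 + 0 = 19$)
$\left(17 - 1 \left(-4\right) 2\right) \left(-13 + N\right) = \left(17 - 1 \left(-4\right) 2\right) \left(-13 + 19\right) = \left(17 - \left(-4\right) 2\right) 6 = \left(17 - -8\right) 6 = \left(17 + 8\right) 6 = 25 \cdot 6 = 150$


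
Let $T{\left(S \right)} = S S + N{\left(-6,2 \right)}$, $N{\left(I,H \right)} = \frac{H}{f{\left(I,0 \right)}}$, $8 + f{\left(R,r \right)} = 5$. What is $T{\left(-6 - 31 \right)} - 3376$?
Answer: $- \frac{6023}{3} \approx -2007.7$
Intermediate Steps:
$f{\left(R,r \right)} = -3$ ($f{\left(R,r \right)} = -8 + 5 = -3$)
$N{\left(I,H \right)} = - \frac{H}{3}$ ($N{\left(I,H \right)} = \frac{H}{-3} = H \left(- \frac{1}{3}\right) = - \frac{H}{3}$)
$T{\left(S \right)} = - \frac{2}{3} + S^{2}$ ($T{\left(S \right)} = S S - \frac{2}{3} = S^{2} - \frac{2}{3} = - \frac{2}{3} + S^{2}$)
$T{\left(-6 - 31 \right)} - 3376 = \left(- \frac{2}{3} + \left(-6 - 31\right)^{2}\right) - 3376 = \left(- \frac{2}{3} + \left(-37\right)^{2}\right) - 3376 = \left(- \frac{2}{3} + 1369\right) - 3376 = \frac{4105}{3} - 3376 = - \frac{6023}{3}$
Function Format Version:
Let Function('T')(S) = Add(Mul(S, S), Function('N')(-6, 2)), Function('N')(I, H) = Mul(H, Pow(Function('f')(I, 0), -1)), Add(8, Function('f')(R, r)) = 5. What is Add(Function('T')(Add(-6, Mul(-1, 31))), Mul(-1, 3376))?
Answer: Rational(-6023, 3) ≈ -2007.7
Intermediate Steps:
Function('f')(R, r) = -3 (Function('f')(R, r) = Add(-8, 5) = -3)
Function('N')(I, H) = Mul(Rational(-1, 3), H) (Function('N')(I, H) = Mul(H, Pow(-3, -1)) = Mul(H, Rational(-1, 3)) = Mul(Rational(-1, 3), H))
Function('T')(S) = Add(Rational(-2, 3), Pow(S, 2)) (Function('T')(S) = Add(Mul(S, S), Mul(Rational(-1, 3), 2)) = Add(Pow(S, 2), Rational(-2, 3)) = Add(Rational(-2, 3), Pow(S, 2)))
Add(Function('T')(Add(-6, Mul(-1, 31))), Mul(-1, 3376)) = Add(Add(Rational(-2, 3), Pow(Add(-6, Mul(-1, 31)), 2)), Mul(-1, 3376)) = Add(Add(Rational(-2, 3), Pow(Add(-6, -31), 2)), -3376) = Add(Add(Rational(-2, 3), Pow(-37, 2)), -3376) = Add(Add(Rational(-2, 3), 1369), -3376) = Add(Rational(4105, 3), -3376) = Rational(-6023, 3)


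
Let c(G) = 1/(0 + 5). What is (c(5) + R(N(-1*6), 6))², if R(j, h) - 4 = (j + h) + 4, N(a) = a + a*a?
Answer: 48841/25 ≈ 1953.6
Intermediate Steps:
N(a) = a + a²
c(G) = ⅕ (c(G) = 1/5 = ⅕)
R(j, h) = 8 + h + j (R(j, h) = 4 + ((j + h) + 4) = 4 + ((h + j) + 4) = 4 + (4 + h + j) = 8 + h + j)
(c(5) + R(N(-1*6), 6))² = (⅕ + (8 + 6 + (-1*6)*(1 - 1*6)))² = (⅕ + (8 + 6 - 6*(1 - 6)))² = (⅕ + (8 + 6 - 6*(-5)))² = (⅕ + (8 + 6 + 30))² = (⅕ + 44)² = (221/5)² = 48841/25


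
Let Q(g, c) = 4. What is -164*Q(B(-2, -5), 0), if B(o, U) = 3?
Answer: -656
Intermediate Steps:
-164*Q(B(-2, -5), 0) = -164*4 = -656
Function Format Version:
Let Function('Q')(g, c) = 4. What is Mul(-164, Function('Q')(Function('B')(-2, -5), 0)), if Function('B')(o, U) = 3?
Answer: -656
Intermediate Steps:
Mul(-164, Function('Q')(Function('B')(-2, -5), 0)) = Mul(-164, 4) = -656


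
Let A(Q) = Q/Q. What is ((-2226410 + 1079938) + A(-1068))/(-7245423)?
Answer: 382157/2415141 ≈ 0.15823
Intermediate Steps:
A(Q) = 1
((-2226410 + 1079938) + A(-1068))/(-7245423) = ((-2226410 + 1079938) + 1)/(-7245423) = (-1146472 + 1)*(-1/7245423) = -1146471*(-1/7245423) = 382157/2415141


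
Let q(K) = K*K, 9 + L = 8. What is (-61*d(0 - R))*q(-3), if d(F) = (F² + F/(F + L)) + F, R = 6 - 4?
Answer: -1464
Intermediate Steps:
L = -1 (L = -9 + 8 = -1)
R = 2
q(K) = K²
d(F) = F + F² + F/(-1 + F) (d(F) = (F² + F/(F - 1)) + F = (F² + F/(-1 + F)) + F = F + F² + F/(-1 + F))
(-61*d(0 - R))*q(-3) = -61*(0 - 1*2)³/(-1 + (0 - 1*2))*(-3)² = -61*(0 - 2)³/(-1 + (0 - 2))*9 = -61*(-2)³/(-1 - 2)*9 = -(-488)/(-3)*9 = -(-488)*(-1)/3*9 = -61*8/3*9 = -488/3*9 = -1464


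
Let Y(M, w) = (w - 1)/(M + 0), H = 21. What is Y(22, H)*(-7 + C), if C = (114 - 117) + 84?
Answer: 740/11 ≈ 67.273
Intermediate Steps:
C = 81 (C = -3 + 84 = 81)
Y(M, w) = (-1 + w)/M
Y(22, H)*(-7 + C) = ((-1 + 21)/22)*(-7 + 81) = ((1/22)*20)*74 = (10/11)*74 = 740/11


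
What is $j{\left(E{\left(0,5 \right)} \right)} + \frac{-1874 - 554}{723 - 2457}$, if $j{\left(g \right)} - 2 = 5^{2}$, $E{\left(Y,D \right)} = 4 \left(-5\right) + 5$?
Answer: $\frac{24623}{867} \approx 28.4$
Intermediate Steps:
$E{\left(Y,D \right)} = -15$ ($E{\left(Y,D \right)} = -20 + 5 = -15$)
$j{\left(g \right)} = 27$ ($j{\left(g \right)} = 2 + 5^{2} = 2 + 25 = 27$)
$j{\left(E{\left(0,5 \right)} \right)} + \frac{-1874 - 554}{723 - 2457} = 27 + \frac{-1874 - 554}{723 - 2457} = 27 - \frac{2428}{-1734} = 27 - - \frac{1214}{867} = 27 + \frac{1214}{867} = \frac{24623}{867}$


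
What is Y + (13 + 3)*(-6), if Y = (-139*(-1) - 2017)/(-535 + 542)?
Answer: -2550/7 ≈ -364.29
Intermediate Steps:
Y = -1878/7 (Y = (139 - 2017)/7 = -1878*⅐ = -1878/7 ≈ -268.29)
Y + (13 + 3)*(-6) = -1878/7 + (13 + 3)*(-6) = -1878/7 + 16*(-6) = -1878/7 - 96 = -2550/7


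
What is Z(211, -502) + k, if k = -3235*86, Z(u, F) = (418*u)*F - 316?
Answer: -44553922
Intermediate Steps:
Z(u, F) = -316 + 418*F*u (Z(u, F) = 418*F*u - 316 = -316 + 418*F*u)
k = -278210
Z(211, -502) + k = (-316 + 418*(-502)*211) - 278210 = (-316 - 44275396) - 278210 = -44275712 - 278210 = -44553922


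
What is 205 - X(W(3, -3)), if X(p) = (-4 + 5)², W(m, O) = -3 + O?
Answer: 204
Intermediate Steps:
X(p) = 1 (X(p) = 1² = 1)
205 - X(W(3, -3)) = 205 - 1*1 = 205 - 1 = 204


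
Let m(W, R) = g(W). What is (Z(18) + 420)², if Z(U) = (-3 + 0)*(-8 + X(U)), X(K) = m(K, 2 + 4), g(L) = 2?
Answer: 191844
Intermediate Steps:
m(W, R) = 2
X(K) = 2
Z(U) = 18 (Z(U) = (-3 + 0)*(-8 + 2) = -3*(-6) = 18)
(Z(18) + 420)² = (18 + 420)² = 438² = 191844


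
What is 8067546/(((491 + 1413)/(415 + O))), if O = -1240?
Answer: -3327862725/952 ≈ -3.4957e+6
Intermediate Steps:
8067546/(((491 + 1413)/(415 + O))) = 8067546/(((491 + 1413)/(415 - 1240))) = 8067546/((1904/(-825))) = 8067546/((-1/825*1904)) = 8067546/(-1904/825) = 8067546*(-825/1904) = -3327862725/952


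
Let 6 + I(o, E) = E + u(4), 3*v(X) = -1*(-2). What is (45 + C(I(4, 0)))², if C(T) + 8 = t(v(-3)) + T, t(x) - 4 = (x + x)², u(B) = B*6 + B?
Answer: 339889/81 ≈ 4196.2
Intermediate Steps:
u(B) = 7*B (u(B) = 6*B + B = 7*B)
v(X) = ⅔ (v(X) = (-1*(-2))/3 = (⅓)*2 = ⅔)
t(x) = 4 + 4*x² (t(x) = 4 + (x + x)² = 4 + (2*x)² = 4 + 4*x²)
I(o, E) = 22 + E (I(o, E) = -6 + (E + 7*4) = -6 + (E + 28) = -6 + (28 + E) = 22 + E)
C(T) = -20/9 + T (C(T) = -8 + ((4 + 4*(⅔)²) + T) = -8 + ((4 + 4*(4/9)) + T) = -8 + ((4 + 16/9) + T) = -8 + (52/9 + T) = -20/9 + T)
(45 + C(I(4, 0)))² = (45 + (-20/9 + (22 + 0)))² = (45 + (-20/9 + 22))² = (45 + 178/9)² = (583/9)² = 339889/81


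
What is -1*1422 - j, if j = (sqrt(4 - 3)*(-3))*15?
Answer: -1377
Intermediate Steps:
j = -45 (j = (sqrt(1)*(-3))*15 = (1*(-3))*15 = -3*15 = -45)
-1*1422 - j = -1*1422 - 1*(-45) = -1422 + 45 = -1377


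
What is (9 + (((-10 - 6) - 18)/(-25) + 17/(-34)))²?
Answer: 243049/2500 ≈ 97.220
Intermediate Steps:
(9 + (((-10 - 6) - 18)/(-25) + 17/(-34)))² = (9 + ((-16 - 18)*(-1/25) + 17*(-1/34)))² = (9 + (-34*(-1/25) - ½))² = (9 + (34/25 - ½))² = (9 + 43/50)² = (493/50)² = 243049/2500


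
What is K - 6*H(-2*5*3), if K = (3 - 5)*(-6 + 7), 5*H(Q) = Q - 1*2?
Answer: 182/5 ≈ 36.400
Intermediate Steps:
H(Q) = -2/5 + Q/5 (H(Q) = (Q - 1*2)/5 = (Q - 2)/5 = (-2 + Q)/5 = -2/5 + Q/5)
K = -2 (K = -2*1 = -2)
K - 6*H(-2*5*3) = -2 - 6*(-2/5 + (-2*5*3)/5) = -2 - 6*(-2/5 + (-10*3)/5) = -2 - 6*(-2/5 + (1/5)*(-30)) = -2 - 6*(-2/5 - 6) = -2 - 6*(-32/5) = -2 + 192/5 = 182/5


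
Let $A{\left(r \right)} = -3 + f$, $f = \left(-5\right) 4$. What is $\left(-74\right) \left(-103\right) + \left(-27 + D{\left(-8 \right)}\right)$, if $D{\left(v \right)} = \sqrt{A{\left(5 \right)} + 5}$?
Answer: $7595 + 3 i \sqrt{2} \approx 7595.0 + 4.2426 i$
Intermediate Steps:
$f = -20$
$A{\left(r \right)} = -23$ ($A{\left(r \right)} = -3 - 20 = -23$)
$D{\left(v \right)} = 3 i \sqrt{2}$ ($D{\left(v \right)} = \sqrt{-23 + 5} = \sqrt{-18} = 3 i \sqrt{2}$)
$\left(-74\right) \left(-103\right) + \left(-27 + D{\left(-8 \right)}\right) = \left(-74\right) \left(-103\right) - \left(27 - 3 i \sqrt{2}\right) = 7622 - \left(27 - 3 i \sqrt{2}\right) = 7595 + 3 i \sqrt{2}$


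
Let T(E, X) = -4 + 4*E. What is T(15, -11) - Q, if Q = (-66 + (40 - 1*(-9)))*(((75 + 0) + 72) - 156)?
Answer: -97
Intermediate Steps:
Q = 153 (Q = (-66 + (40 + 9))*((75 + 72) - 156) = (-66 + 49)*(147 - 156) = -17*(-9) = 153)
T(15, -11) - Q = (-4 + 4*15) - 1*153 = (-4 + 60) - 153 = 56 - 153 = -97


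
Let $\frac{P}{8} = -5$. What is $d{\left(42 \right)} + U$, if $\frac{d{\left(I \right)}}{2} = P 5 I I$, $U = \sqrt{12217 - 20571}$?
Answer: $-705600 + i \sqrt{8354} \approx -7.056 \cdot 10^{5} + 91.4 i$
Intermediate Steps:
$P = -40$ ($P = 8 \left(-5\right) = -40$)
$U = i \sqrt{8354}$ ($U = \sqrt{-8354} = i \sqrt{8354} \approx 91.4 i$)
$d{\left(I \right)} = - 400 I^{2}$ ($d{\left(I \right)} = 2 - 40 \cdot 5 I I = 2 - 200 I I = 2 \left(- 200 I^{2}\right) = - 400 I^{2}$)
$d{\left(42 \right)} + U = - 400 \cdot 42^{2} + i \sqrt{8354} = \left(-400\right) 1764 + i \sqrt{8354} = -705600 + i \sqrt{8354}$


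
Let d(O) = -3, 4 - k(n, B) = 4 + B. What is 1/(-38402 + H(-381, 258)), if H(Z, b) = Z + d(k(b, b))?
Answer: -1/38786 ≈ -2.5783e-5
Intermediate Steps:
k(n, B) = -B (k(n, B) = 4 - (4 + B) = 4 + (-4 - B) = -B)
H(Z, b) = -3 + Z (H(Z, b) = Z - 3 = -3 + Z)
1/(-38402 + H(-381, 258)) = 1/(-38402 + (-3 - 381)) = 1/(-38402 - 384) = 1/(-38786) = -1/38786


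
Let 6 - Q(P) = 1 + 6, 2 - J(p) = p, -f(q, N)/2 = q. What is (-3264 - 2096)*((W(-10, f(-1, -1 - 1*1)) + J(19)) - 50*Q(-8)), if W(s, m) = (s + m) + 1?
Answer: -139360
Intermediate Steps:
f(q, N) = -2*q
W(s, m) = 1 + m + s (W(s, m) = (m + s) + 1 = 1 + m + s)
J(p) = 2 - p
Q(P) = -1 (Q(P) = 6 - (1 + 6) = 6 - 1*7 = 6 - 7 = -1)
(-3264 - 2096)*((W(-10, f(-1, -1 - 1*1)) + J(19)) - 50*Q(-8)) = (-3264 - 2096)*(((1 - 2*(-1) - 10) + (2 - 1*19)) - 50*(-1)) = -5360*(((1 + 2 - 10) + (2 - 19)) + 50) = -5360*((-7 - 17) + 50) = -5360*(-24 + 50) = -5360*26 = -139360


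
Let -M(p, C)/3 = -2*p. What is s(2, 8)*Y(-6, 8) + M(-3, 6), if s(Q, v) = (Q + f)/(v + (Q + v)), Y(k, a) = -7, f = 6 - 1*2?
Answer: -61/3 ≈ -20.333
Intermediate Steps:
f = 4 (f = 6 - 2 = 4)
s(Q, v) = (4 + Q)/(Q + 2*v) (s(Q, v) = (Q + 4)/(v + (Q + v)) = (4 + Q)/(Q + 2*v))
M(p, C) = 6*p (M(p, C) = -(-6)*p = 6*p)
s(2, 8)*Y(-6, 8) + M(-3, 6) = ((4 + 2)/(2 + 2*8))*(-7) + 6*(-3) = (6/(2 + 16))*(-7) - 18 = (6/18)*(-7) - 18 = ((1/18)*6)*(-7) - 18 = (⅓)*(-7) - 18 = -7/3 - 18 = -61/3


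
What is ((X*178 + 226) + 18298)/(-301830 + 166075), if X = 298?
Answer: -71568/135755 ≈ -0.52719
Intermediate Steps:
((X*178 + 226) + 18298)/(-301830 + 166075) = ((298*178 + 226) + 18298)/(-301830 + 166075) = ((53044 + 226) + 18298)/(-135755) = (53270 + 18298)*(-1/135755) = 71568*(-1/135755) = -71568/135755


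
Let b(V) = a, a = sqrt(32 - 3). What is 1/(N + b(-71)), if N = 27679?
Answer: 27679/766127012 - sqrt(29)/766127012 ≈ 3.6121e-5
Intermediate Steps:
a = sqrt(29) ≈ 5.3852
b(V) = sqrt(29)
1/(N + b(-71)) = 1/(27679 + sqrt(29))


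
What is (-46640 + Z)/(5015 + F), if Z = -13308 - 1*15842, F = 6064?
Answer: -75790/11079 ≈ -6.8409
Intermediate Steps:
Z = -29150 (Z = -13308 - 15842 = -29150)
(-46640 + Z)/(5015 + F) = (-46640 - 29150)/(5015 + 6064) = -75790/11079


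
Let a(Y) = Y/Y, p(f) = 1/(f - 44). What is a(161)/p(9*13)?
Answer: 73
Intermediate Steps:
p(f) = 1/(-44 + f)
a(Y) = 1
a(161)/p(9*13) = 1/1/(-44 + 9*13) = 1/1/(-44 + 117) = 1/1/73 = 1/(1/73) = 1*73 = 73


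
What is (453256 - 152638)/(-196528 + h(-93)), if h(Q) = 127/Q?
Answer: -27957474/18277231 ≈ -1.5296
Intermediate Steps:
(453256 - 152638)/(-196528 + h(-93)) = (453256 - 152638)/(-196528 + 127/(-93)) = 300618/(-196528 + 127*(-1/93)) = 300618/(-196528 - 127/93) = 300618/(-18277231/93) = 300618*(-93/18277231) = -27957474/18277231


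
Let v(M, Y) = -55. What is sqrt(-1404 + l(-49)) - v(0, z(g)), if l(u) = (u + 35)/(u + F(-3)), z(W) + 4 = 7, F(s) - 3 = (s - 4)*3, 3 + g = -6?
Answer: 55 + I*sqrt(6301618)/67 ≈ 55.0 + 37.467*I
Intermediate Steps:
g = -9 (g = -3 - 6 = -9)
F(s) = -9 + 3*s (F(s) = 3 + (s - 4)*3 = 3 + (-4 + s)*3 = 3 + (-12 + 3*s) = -9 + 3*s)
z(W) = 3 (z(W) = -4 + 7 = 3)
l(u) = (35 + u)/(-18 + u) (l(u) = (u + 35)/(u + (-9 + 3*(-3))) = (35 + u)/(u + (-9 - 9)) = (35 + u)/(u - 18) = (35 + u)/(-18 + u))
sqrt(-1404 + l(-49)) - v(0, z(g)) = sqrt(-1404 + (35 - 49)/(-18 - 49)) - 1*(-55) = sqrt(-1404 - 14/(-67)) + 55 = sqrt(-1404 - 1/67*(-14)) + 55 = sqrt(-1404 + 14/67) + 55 = sqrt(-94054/67) + 55 = I*sqrt(6301618)/67 + 55 = 55 + I*sqrt(6301618)/67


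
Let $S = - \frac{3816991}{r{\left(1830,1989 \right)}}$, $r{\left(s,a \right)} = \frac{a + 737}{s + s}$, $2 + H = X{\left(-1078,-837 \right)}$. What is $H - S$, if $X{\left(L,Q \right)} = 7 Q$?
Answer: $\frac{6977104987}{1363} \approx 5.1189 \cdot 10^{6}$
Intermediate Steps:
$H = -5861$ ($H = -2 + 7 \left(-837\right) = -2 - 5859 = -5861$)
$r{\left(s,a \right)} = \frac{737 + a}{2 s}$
$S = - \frac{6985093530}{1363}$ ($S = - \frac{3816991}{\frac{1}{2} \cdot \frac{1}{1830} \left(737 + 1989\right)} = - \frac{3816991}{\frac{1}{2} \cdot \frac{1}{1830} \cdot 2726} = - \frac{3816991}{\frac{1363}{1830}} = \left(-3816991\right) \frac{1830}{1363} = - \frac{6985093530}{1363} \approx -5.1248 \cdot 10^{6}$)
$H - S = -5861 - - \frac{6985093530}{1363} = -5861 + \frac{6985093530}{1363} = \frac{6977104987}{1363}$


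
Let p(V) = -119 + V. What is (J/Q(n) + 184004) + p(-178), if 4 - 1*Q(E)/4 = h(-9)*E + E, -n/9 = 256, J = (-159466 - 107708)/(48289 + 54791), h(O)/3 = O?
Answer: 756198267940529/4116328000 ≈ 1.8371e+5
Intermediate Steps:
h(O) = 3*O
J = -44529/17180 (J = -267174/103080 = -267174*1/103080 = -44529/17180 ≈ -2.5919)
n = -2304 (n = -9*256 = -2304)
Q(E) = 16 + 104*E (Q(E) = 16 - 4*((3*(-9))*E + E) = 16 - 4*(-27*E + E) = 16 - (-104)*E = 16 + 104*E)
(J/Q(n) + 184004) + p(-178) = (-44529/(17180*(16 + 104*(-2304))) + 184004) + (-119 - 178) = (-44529/(17180*(16 - 239616)) + 184004) - 297 = (-44529/17180/(-239600) + 184004) - 297 = (-44529/17180*(-1/239600) + 184004) - 297 = (44529/4116328000 + 184004) - 297 = 757420817356529/4116328000 - 297 = 756198267940529/4116328000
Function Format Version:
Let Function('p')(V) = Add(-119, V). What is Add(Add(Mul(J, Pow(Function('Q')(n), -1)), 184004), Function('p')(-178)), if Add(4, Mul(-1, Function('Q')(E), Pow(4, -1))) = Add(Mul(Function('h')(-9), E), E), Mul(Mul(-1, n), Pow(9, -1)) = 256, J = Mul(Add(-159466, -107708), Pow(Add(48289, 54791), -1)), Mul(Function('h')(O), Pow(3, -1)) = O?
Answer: Rational(756198267940529, 4116328000) ≈ 1.8371e+5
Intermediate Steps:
Function('h')(O) = Mul(3, O)
J = Rational(-44529, 17180) (J = Mul(-267174, Pow(103080, -1)) = Mul(-267174, Rational(1, 103080)) = Rational(-44529, 17180) ≈ -2.5919)
n = -2304 (n = Mul(-9, 256) = -2304)
Function('Q')(E) = Add(16, Mul(104, E)) (Function('Q')(E) = Add(16, Mul(-4, Add(Mul(Mul(3, -9), E), E))) = Add(16, Mul(-4, Add(Mul(-27, E), E))) = Add(16, Mul(-4, Mul(-26, E))) = Add(16, Mul(104, E)))
Add(Add(Mul(J, Pow(Function('Q')(n), -1)), 184004), Function('p')(-178)) = Add(Add(Mul(Rational(-44529, 17180), Pow(Add(16, Mul(104, -2304)), -1)), 184004), Add(-119, -178)) = Add(Add(Mul(Rational(-44529, 17180), Pow(Add(16, -239616), -1)), 184004), -297) = Add(Add(Mul(Rational(-44529, 17180), Pow(-239600, -1)), 184004), -297) = Add(Add(Mul(Rational(-44529, 17180), Rational(-1, 239600)), 184004), -297) = Add(Add(Rational(44529, 4116328000), 184004), -297) = Add(Rational(757420817356529, 4116328000), -297) = Rational(756198267940529, 4116328000)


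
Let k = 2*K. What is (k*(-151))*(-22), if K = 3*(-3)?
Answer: -59796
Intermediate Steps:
K = -9
k = -18 (k = 2*(-9) = -18)
(k*(-151))*(-22) = -18*(-151)*(-22) = 2718*(-22) = -59796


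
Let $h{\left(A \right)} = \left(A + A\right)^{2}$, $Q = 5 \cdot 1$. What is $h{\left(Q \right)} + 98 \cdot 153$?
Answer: $15094$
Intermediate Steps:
$Q = 5$
$h{\left(A \right)} = 4 A^{2}$ ($h{\left(A \right)} = \left(2 A\right)^{2} = 4 A^{2}$)
$h{\left(Q \right)} + 98 \cdot 153 = 4 \cdot 5^{2} + 98 \cdot 153 = 4 \cdot 25 + 14994 = 100 + 14994 = 15094$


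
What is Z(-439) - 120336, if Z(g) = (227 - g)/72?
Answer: -481307/4 ≈ -1.2033e+5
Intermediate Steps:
Z(g) = 227/72 - g/72 (Z(g) = (227 - g)*(1/72) = 227/72 - g/72)
Z(-439) - 120336 = (227/72 - 1/72*(-439)) - 120336 = (227/72 + 439/72) - 120336 = 37/4 - 120336 = -481307/4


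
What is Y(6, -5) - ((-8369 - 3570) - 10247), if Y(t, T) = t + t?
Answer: 22198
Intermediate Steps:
Y(t, T) = 2*t
Y(6, -5) - ((-8369 - 3570) - 10247) = 2*6 - ((-8369 - 3570) - 10247) = 12 - (-11939 - 10247) = 12 - 1*(-22186) = 12 + 22186 = 22198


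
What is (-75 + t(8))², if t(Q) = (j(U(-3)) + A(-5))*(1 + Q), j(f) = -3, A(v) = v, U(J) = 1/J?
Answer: 21609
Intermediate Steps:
U(J) = 1/J
t(Q) = -8 - 8*Q (t(Q) = (-3 - 5)*(1 + Q) = -8*(1 + Q) = -8 - 8*Q)
(-75 + t(8))² = (-75 + (-8 - 8*8))² = (-75 + (-8 - 64))² = (-75 - 72)² = (-147)² = 21609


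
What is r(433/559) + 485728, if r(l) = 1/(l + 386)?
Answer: 105017794255/216207 ≈ 4.8573e+5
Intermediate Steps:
r(l) = 1/(386 + l)
r(433/559) + 485728 = 1/(386 + 433/559) + 485728 = 1/(216207/559) + 485728 = 559/216207 + 485728 = 105017794255/216207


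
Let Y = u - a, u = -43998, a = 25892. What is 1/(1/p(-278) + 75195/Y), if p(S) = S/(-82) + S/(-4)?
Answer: -83546506/88741907 ≈ -0.94145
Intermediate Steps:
Y = -69890 (Y = -43998 - 1*25892 = -43998 - 25892 = -69890)
p(S) = -43*S/164 (p(S) = S*(-1/82) + S*(-1/4) = -S/82 - S/4 = -43*S/164)
1/(1/p(-278) + 75195/Y) = 1/(1/(-43/164*(-278)) + 75195/(-69890)) = 1/(1/(5977/82) + 75195*(-1/69890)) = 1/(82/5977 - 15039/13978) = 1/(-88741907/83546506) = -83546506/88741907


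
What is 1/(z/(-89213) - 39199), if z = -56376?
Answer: -89213/3497004011 ≈ -2.5511e-5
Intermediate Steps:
1/(z/(-89213) - 39199) = 1/(-56376/(-89213) - 39199) = 1/(-56376*(-1/89213) - 39199) = 1/(56376/89213 - 39199) = 1/(-3497004011/89213) = -89213/3497004011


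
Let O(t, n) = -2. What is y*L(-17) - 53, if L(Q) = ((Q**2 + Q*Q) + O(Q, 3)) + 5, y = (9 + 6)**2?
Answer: 130672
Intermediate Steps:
y = 225 (y = 15**2 = 225)
L(Q) = 3 + 2*Q**2 (L(Q) = ((Q**2 + Q*Q) - 2) + 5 = ((Q**2 + Q**2) - 2) + 5 = (2*Q**2 - 2) + 5 = (-2 + 2*Q**2) + 5 = 3 + 2*Q**2)
y*L(-17) - 53 = 225*(3 + 2*(-17)**2) - 53 = 225*(3 + 2*289) - 53 = 225*(3 + 578) - 53 = 225*581 - 53 = 130725 - 53 = 130672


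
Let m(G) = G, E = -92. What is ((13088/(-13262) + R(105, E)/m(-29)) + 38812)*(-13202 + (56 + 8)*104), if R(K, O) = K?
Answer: -48850328567322/192299 ≈ -2.5403e+8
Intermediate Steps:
((13088/(-13262) + R(105, E)/m(-29)) + 38812)*(-13202 + (56 + 8)*104) = ((13088/(-13262) + 105/(-29)) + 38812)*(-13202 + (56 + 8)*104) = ((13088*(-1/13262) + 105*(-1/29)) + 38812)*(-13202 + 64*104) = ((-6544/6631 - 105/29) + 38812)*(-13202 + 6656) = (-886031/192299 + 38812)*(-6546) = (7462622757/192299)*(-6546) = -48850328567322/192299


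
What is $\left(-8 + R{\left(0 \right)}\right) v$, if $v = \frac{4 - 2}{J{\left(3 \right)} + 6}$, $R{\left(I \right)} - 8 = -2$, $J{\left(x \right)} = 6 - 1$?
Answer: $- \frac{4}{11} \approx -0.36364$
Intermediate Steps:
$J{\left(x \right)} = 5$
$R{\left(I \right)} = 6$ ($R{\left(I \right)} = 8 - 2 = 6$)
$v = \frac{2}{11}$ ($v = \frac{4 - 2}{5 + 6} = \frac{2}{11} \approx 0.18182$)
$\left(-8 + R{\left(0 \right)}\right) v = \left(-8 + 6\right) \frac{2}{11} = \left(-2\right) \frac{2}{11} = - \frac{4}{11}$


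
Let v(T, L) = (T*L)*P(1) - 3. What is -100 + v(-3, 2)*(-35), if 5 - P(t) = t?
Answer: 845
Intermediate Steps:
P(t) = 5 - t
v(T, L) = -3 + 4*L*T (v(T, L) = (T*L)*(5 - 1*1) - 3 = (L*T)*(5 - 1) - 3 = (L*T)*4 - 3 = 4*L*T - 3 = -3 + 4*L*T)
-100 + v(-3, 2)*(-35) = -100 + (-3 + 4*2*(-3))*(-35) = -100 + (-3 - 24)*(-35) = -100 - 27*(-35) = -100 + 945 = 845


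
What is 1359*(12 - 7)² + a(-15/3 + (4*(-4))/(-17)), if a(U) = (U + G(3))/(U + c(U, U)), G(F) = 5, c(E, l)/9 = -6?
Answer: 33533309/987 ≈ 33975.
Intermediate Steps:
c(E, l) = -54 (c(E, l) = 9*(-6) = -54)
a(U) = (5 + U)/(-54 + U) (a(U) = (U + 5)/(U - 54) = (5 + U)/(-54 + U))
1359*(12 - 7)² + a(-15/3 + (4*(-4))/(-17)) = 1359*(12 - 7)² + (5 + (-15/3 + (4*(-4))/(-17)))/(-54 + (-15/3 + (4*(-4))/(-17))) = 1359*5² + (5 + (-15*⅓ - 16*(-1/17)))/(-54 + (-15*⅓ - 16*(-1/17))) = 1359*25 + (5 + (-5 + 16/17))/(-54 + (-5 + 16/17)) = 33975 + (5 - 69/17)/(-54 - 69/17) = 33975 + (16/17)/(-987/17) = 33975 - 17/987*16/17 = 33975 - 16/987 = 33533309/987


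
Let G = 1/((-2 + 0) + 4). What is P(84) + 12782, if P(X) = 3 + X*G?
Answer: 12827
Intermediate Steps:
G = ½ (G = 1/(-2 + 4) = 1/2 = ½ ≈ 0.50000)
P(X) = 3 + X/2 (P(X) = 3 + X*(½) = 3 + X/2)
P(84) + 12782 = (3 + (½)*84) + 12782 = (3 + 42) + 12782 = 45 + 12782 = 12827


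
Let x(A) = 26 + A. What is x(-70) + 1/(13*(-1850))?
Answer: -1058201/24050 ≈ -44.000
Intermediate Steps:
x(-70) + 1/(13*(-1850)) = (26 - 70) + 1/(13*(-1850)) = -44 + 1/(-24050) = -44 - 1/24050 = -1058201/24050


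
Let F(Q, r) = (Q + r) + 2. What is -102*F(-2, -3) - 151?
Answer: 155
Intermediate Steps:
F(Q, r) = 2 + Q + r
-102*F(-2, -3) - 151 = -102*(2 - 2 - 3) - 151 = -102*(-3) - 151 = 306 - 151 = 155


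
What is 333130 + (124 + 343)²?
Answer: 551219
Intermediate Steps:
333130 + (124 + 343)² = 333130 + 467² = 333130 + 218089 = 551219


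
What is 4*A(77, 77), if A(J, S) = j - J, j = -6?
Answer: -332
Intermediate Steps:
A(J, S) = -6 - J
4*A(77, 77) = 4*(-6 - 1*77) = 4*(-6 - 77) = 4*(-83) = -332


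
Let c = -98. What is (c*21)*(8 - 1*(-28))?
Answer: -74088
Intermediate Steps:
(c*21)*(8 - 1*(-28)) = (-98*21)*(8 - 1*(-28)) = -2058*(8 + 28) = -2058*36 = -74088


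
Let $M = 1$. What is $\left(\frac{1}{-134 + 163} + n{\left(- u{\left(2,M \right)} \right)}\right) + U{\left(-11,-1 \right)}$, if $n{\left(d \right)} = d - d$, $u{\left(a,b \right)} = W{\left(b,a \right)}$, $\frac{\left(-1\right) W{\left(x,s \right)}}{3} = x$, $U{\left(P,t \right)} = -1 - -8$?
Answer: $\frac{204}{29} \approx 7.0345$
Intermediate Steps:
$U{\left(P,t \right)} = 7$ ($U{\left(P,t \right)} = -1 + 8 = 7$)
$W{\left(x,s \right)} = - 3 x$
$u{\left(a,b \right)} = - 3 b$
$n{\left(d \right)} = 0$
$\left(\frac{1}{-134 + 163} + n{\left(- u{\left(2,M \right)} \right)}\right) + U{\left(-11,-1 \right)} = \left(\frac{1}{-134 + 163} + 0\right) + 7 = \left(\frac{1}{29} + 0\right) + 7 = \frac{1}{29} + 7 = \frac{204}{29}$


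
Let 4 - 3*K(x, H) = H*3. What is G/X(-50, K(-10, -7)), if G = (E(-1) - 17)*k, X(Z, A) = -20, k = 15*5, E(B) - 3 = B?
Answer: 225/4 ≈ 56.250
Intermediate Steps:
E(B) = 3 + B
k = 75
K(x, H) = 4/3 - H (K(x, H) = 4/3 - H*3/3 = 4/3 - H)
G = -1125 (G = ((3 - 1) - 17)*75 = (2 - 17)*75 = -15*75 = -1125)
G/X(-50, K(-10, -7)) = -1125/(-20) = -1125*(-1/20) = 225/4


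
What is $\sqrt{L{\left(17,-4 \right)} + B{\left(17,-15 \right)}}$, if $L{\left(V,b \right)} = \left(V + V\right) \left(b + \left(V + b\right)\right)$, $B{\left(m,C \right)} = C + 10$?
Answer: $\sqrt{301} \approx 17.349$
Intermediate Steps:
$B{\left(m,C \right)} = 10 + C$
$L{\left(V,b \right)} = 2 V \left(V + 2 b\right)$
$\sqrt{L{\left(17,-4 \right)} + B{\left(17,-15 \right)}} = \sqrt{2 \cdot 17 \left(17 + 2 \left(-4\right)\right) + \left(10 - 15\right)} = \sqrt{2 \cdot 17 \left(17 - 8\right) - 5} = \sqrt{2 \cdot 17 \cdot 9 - 5} = \sqrt{306 - 5} = \sqrt{301}$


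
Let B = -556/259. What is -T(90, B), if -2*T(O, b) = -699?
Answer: -699/2 ≈ -349.50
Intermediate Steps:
B = -556/259 (B = -556*1/259 = -556/259 ≈ -2.1467)
T(O, b) = 699/2 (T(O, b) = -½*(-699) = 699/2)
-T(90, B) = -1*699/2 = -699/2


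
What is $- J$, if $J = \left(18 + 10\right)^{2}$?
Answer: $-784$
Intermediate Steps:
$J = 784$ ($J = 28^{2} = 784$)
$- J = \left(-1\right) 784 = -784$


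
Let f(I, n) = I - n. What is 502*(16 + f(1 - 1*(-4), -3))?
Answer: 12048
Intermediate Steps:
502*(16 + f(1 - 1*(-4), -3)) = 502*(16 + ((1 - 1*(-4)) - 1*(-3))) = 502*(16 + ((1 + 4) + 3)) = 502*(16 + (5 + 3)) = 502*(16 + 8) = 502*24 = 12048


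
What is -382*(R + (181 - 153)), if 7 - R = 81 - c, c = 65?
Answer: -7258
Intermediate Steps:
R = -9 (R = 7 - (81 - 1*65) = 7 - (81 - 65) = 7 - 1*16 = 7 - 16 = -9)
-382*(R + (181 - 153)) = -382*(-9 + (181 - 153)) = -382*(-9 + 28) = -382*19 = -7258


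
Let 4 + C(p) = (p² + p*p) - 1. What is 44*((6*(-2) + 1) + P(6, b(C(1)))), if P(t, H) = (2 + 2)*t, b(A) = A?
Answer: 572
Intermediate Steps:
C(p) = -5 + 2*p² (C(p) = -4 + ((p² + p*p) - 1) = -4 + ((p² + p²) - 1) = -4 + (2*p² - 1) = -4 + (-1 + 2*p²) = -5 + 2*p²)
P(t, H) = 4*t
44*((6*(-2) + 1) + P(6, b(C(1)))) = 44*((6*(-2) + 1) + 4*6) = 44*((-12 + 1) + 24) = 44*(-11 + 24) = 44*13 = 572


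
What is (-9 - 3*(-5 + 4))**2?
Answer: 36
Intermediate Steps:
(-9 - 3*(-5 + 4))**2 = (-9 - 3*(-1))**2 = (-9 + 3)**2 = (-6)**2 = 36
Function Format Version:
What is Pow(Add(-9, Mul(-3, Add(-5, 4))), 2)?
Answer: 36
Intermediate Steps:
Pow(Add(-9, Mul(-3, Add(-5, 4))), 2) = Pow(Add(-9, Mul(-3, -1)), 2) = Pow(Add(-9, 3), 2) = Pow(-6, 2) = 36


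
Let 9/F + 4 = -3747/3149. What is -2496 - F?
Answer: -40763787/16343 ≈ -2494.3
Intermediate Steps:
F = -28341/16343 (F = 9/(-4 - 3747/3149) = 9/(-16343/3149) = 9*(-3149/16343) = -28341/16343 ≈ -1.7341)
-2496 - F = -2496 - 1*(-28341/16343) = -2496 + 28341/16343 = -40763787/16343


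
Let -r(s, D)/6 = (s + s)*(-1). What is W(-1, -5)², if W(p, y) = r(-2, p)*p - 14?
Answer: 100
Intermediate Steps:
r(s, D) = 12*s (r(s, D) = -6*(s + s)*(-1) = -6*2*s*(-1) = -(-12)*s = 12*s)
W(p, y) = -14 - 24*p (W(p, y) = (12*(-2))*p - 14 = -24*p - 14 = -14 - 24*p)
W(-1, -5)² = (-14 - 24*(-1))² = (-14 + 24)² = 10² = 100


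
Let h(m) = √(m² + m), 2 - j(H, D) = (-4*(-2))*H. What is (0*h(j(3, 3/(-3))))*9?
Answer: 0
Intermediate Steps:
j(H, D) = 2 - 8*H (j(H, D) = 2 - (-4*(-2))*H = 2 - 8*H)
h(m) = √(m + m²)
(0*h(j(3, 3/(-3))))*9 = (0*√((2 - 8*3)*(1 + (2 - 8*3))))*9 = (0*√((2 - 24)*(1 + (2 - 24))))*9 = (0*√(-22*(1 - 22)))*9 = (0*√(-22*(-21)))*9 = (0*√462)*9 = 0*9 = 0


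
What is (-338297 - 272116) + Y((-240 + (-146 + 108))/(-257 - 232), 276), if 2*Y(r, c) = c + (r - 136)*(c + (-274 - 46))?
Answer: -296967503/489 ≈ -6.0730e+5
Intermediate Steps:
Y(r, c) = c/2 + (-320 + c)*(-136 + r)/2 (Y(r, c) = (c + (r - 136)*(c + (-274 - 46)))/2 = (c + (-136 + r)*(c - 320))/2 = (c + (-136 + r)*(-320 + c))/2 = (c + (-320 + c)*(-136 + r))/2 = c/2 + (-320 + c)*(-136 + r)/2)
(-338297 - 272116) + Y((-240 + (-146 + 108))/(-257 - 232), 276) = (-338297 - 272116) + (21760 - 160*(-240 + (-146 + 108))/(-257 - 232) - 135/2*276 + (½)*276*((-240 + (-146 + 108))/(-257 - 232))) = -610413 + (21760 - 160*(-240 - 38)/(-489) - 18630 + (½)*276*((-240 - 38)/(-489))) = -610413 + (21760 - (-44480)*(-1)/489 - 18630 + (½)*276*(-278*(-1/489))) = -610413 + (21760 - 160*278/489 - 18630 + (½)*276*(278/489)) = -610413 + (21760 - 44480/489 - 18630 + 12788/163) = -610413 + 1524454/489 = -296967503/489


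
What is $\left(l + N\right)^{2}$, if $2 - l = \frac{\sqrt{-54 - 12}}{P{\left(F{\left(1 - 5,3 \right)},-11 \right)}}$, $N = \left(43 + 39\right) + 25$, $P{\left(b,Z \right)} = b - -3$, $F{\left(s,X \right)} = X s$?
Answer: $\frac{\left(981 + i \sqrt{66}\right)^{2}}{81} \approx 11880.0 + 196.78 i$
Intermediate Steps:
$P{\left(b,Z \right)} = 3 + b$ ($P{\left(b,Z \right)} = b + 3 = 3 + b$)
$N = 107$ ($N = 82 + 25 = 107$)
$l = 2 + \frac{i \sqrt{66}}{9}$ ($l = 2 - \frac{\sqrt{-54 - 12}}{3 + 3 \left(1 - 5\right)} = 2 - \frac{\sqrt{-66}}{3 + 3 \left(1 - 5\right)} = 2 - \frac{i \sqrt{66}}{3 + 3 \left(-4\right)} = 2 - \frac{i \sqrt{66}}{3 - 12} = 2 - \frac{i \sqrt{66}}{-9} = 2 - i \sqrt{66} \left(- \frac{1}{9}\right) = 2 - - \frac{i \sqrt{66}}{9} = 2 + \frac{i \sqrt{66}}{9} \approx 2.0 + 0.90267 i$)
$\left(l + N\right)^{2} = \left(\left(2 + \frac{i \sqrt{66}}{9}\right) + 107\right)^{2} = \left(109 + \frac{i \sqrt{66}}{9}\right)^{2}$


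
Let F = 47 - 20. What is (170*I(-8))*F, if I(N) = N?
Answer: -36720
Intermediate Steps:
F = 27
(170*I(-8))*F = (170*(-8))*27 = -1360*27 = -36720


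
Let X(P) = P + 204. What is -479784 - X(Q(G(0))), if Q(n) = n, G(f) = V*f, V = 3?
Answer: -479988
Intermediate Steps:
G(f) = 3*f
X(P) = 204 + P
-479784 - X(Q(G(0))) = -479784 - (204 + 3*0) = -479784 - (204 + 0) = -479784 - 1*204 = -479784 - 204 = -479988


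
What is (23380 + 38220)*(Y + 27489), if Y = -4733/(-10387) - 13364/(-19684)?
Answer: 12365253805194400/7302061 ≈ 1.6934e+9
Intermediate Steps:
Y = 57994060/51114427 (Y = -4733*(-1/10387) - 13364*(-1/19684) = 4733/10387 + 3341/4921 = 57994060/51114427 ≈ 1.1346)
(23380 + 38220)*(Y + 27489) = (23380 + 38220)*(57994060/51114427 + 27489) = 61600*(1405142477863/51114427) = 12365253805194400/7302061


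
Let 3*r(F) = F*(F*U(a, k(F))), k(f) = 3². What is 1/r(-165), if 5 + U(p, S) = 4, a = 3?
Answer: -1/9075 ≈ -0.00011019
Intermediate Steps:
k(f) = 9
U(p, S) = -1 (U(p, S) = -5 + 4 = -1)
r(F) = -F²/3 (r(F) = (F*(F*(-1)))/3 = (F*(-F))/3 = (-F²)/3 = -F²/3)
1/r(-165) = 1/(-⅓*(-165)²) = 1/(-⅓*27225) = 1/(-9075) = -1/9075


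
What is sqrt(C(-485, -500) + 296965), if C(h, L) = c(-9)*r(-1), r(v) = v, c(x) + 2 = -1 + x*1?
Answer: sqrt(296977) ≈ 544.96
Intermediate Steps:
c(x) = -3 + x (c(x) = -2 + (-1 + x*1) = -2 + (-1 + x) = -3 + x)
C(h, L) = 12 (C(h, L) = (-3 - 9)*(-1) = -12*(-1) = 12)
sqrt(C(-485, -500) + 296965) = sqrt(12 + 296965) = sqrt(296977)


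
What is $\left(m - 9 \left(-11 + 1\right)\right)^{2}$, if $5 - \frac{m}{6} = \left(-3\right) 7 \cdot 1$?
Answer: $60516$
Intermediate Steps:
$m = 156$ ($m = 30 - 6 \left(-3\right) 7 \cdot 1 = 30 - 6 \left(\left(-21\right) 1\right) = 30 - -126 = 30 + 126 = 156$)
$\left(m - 9 \left(-11 + 1\right)\right)^{2} = \left(156 - 9 \left(-11 + 1\right)\right)^{2} = \left(156 - -90\right)^{2} = \left(156 + 90\right)^{2} = 246^{2} = 60516$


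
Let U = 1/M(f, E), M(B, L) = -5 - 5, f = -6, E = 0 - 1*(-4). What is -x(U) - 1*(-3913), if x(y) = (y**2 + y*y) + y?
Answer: 97827/25 ≈ 3913.1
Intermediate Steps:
E = 4 (E = 0 + 4 = 4)
M(B, L) = -10
U = -1/10 (U = 1/(-10) = -1/10 ≈ -0.10000)
x(y) = y + 2*y**2 (x(y) = (y**2 + y**2) + y = 2*y**2 + y = y + 2*y**2)
-x(U) - 1*(-3913) = -(-1)*(1 + 2*(-1/10))/10 - 1*(-3913) = -(-1)*(1 - 1/5)/10 + 3913 = -(-1)*4/(10*5) + 3913 = -1*(-2/25) + 3913 = 2/25 + 3913 = 97827/25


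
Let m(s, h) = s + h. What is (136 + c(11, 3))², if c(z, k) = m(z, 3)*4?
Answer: 36864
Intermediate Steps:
m(s, h) = h + s
c(z, k) = 12 + 4*z (c(z, k) = (3 + z)*4 = 12 + 4*z)
(136 + c(11, 3))² = (136 + (12 + 4*11))² = (136 + (12 + 44))² = (136 + 56)² = 192² = 36864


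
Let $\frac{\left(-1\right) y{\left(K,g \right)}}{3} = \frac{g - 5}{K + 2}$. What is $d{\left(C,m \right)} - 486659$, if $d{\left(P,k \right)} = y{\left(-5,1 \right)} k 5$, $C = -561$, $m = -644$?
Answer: $-473779$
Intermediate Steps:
$y{\left(K,g \right)} = - \frac{3 \left(-5 + g\right)}{2 + K}$ ($y{\left(K,g \right)} = - 3 \frac{g - 5}{K + 2} = - 3 \frac{-5 + g}{2 + K} = - \frac{3 \left(-5 + g\right)}{2 + K}$)
$d{\left(P,k \right)} = - 20 k$ ($d{\left(P,k \right)} = \frac{3 \left(5 - 1\right)}{2 - 5} k 5 = \frac{3 \left(5 - 1\right)}{-3} k 5 = 3 \left(- \frac{1}{3}\right) 4 k 5 = - 4 k 5 = - 20 k$)
$d{\left(C,m \right)} - 486659 = \left(-20\right) \left(-644\right) - 486659 = 12880 - 486659 = -473779$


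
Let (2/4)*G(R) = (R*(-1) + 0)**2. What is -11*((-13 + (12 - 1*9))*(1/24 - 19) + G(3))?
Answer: -27401/12 ≈ -2283.4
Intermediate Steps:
G(R) = 2*R**2 (G(R) = 2*(R*(-1) + 0)**2 = 2*(-R + 0)**2 = 2*(-R)**2 = 2*R**2)
-11*((-13 + (12 - 1*9))*(1/24 - 19) + G(3)) = -11*((-13 + (12 - 1*9))*(1/24 - 19) + 2*3**2) = -11*((-13 + (12 - 9))*(1/24 - 19) + 2*9) = -11*((-13 + 3)*(-455/24) + 18) = -11*(-10*(-455/24) + 18) = -11*(2275/12 + 18) = -11*2491/12 = -27401/12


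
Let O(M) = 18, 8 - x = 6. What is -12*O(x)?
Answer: -216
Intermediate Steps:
x = 2 (x = 8 - 1*6 = 8 - 6 = 2)
-12*O(x) = -12*18 = -216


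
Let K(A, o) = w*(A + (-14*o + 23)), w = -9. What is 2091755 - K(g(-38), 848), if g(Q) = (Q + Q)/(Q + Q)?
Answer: 1985123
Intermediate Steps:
g(Q) = 1 (g(Q) = (2*Q)/((2*Q)) = (2*Q)*(1/(2*Q)) = 1)
K(A, o) = -207 - 9*A + 126*o (K(A, o) = -9*(A + (-14*o + 23)) = -9*(A + (23 - 14*o)) = -9*(23 + A - 14*o) = -207 - 9*A + 126*o)
2091755 - K(g(-38), 848) = 2091755 - (-207 - 9*1 + 126*848) = 2091755 - (-207 - 9 + 106848) = 2091755 - 1*106632 = 2091755 - 106632 = 1985123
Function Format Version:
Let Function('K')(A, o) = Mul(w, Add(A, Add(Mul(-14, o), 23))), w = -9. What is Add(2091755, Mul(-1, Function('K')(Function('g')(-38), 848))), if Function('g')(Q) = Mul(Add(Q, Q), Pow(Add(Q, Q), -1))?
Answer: 1985123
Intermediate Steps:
Function('g')(Q) = 1 (Function('g')(Q) = Mul(Mul(2, Q), Pow(Mul(2, Q), -1)) = Mul(Mul(2, Q), Mul(Rational(1, 2), Pow(Q, -1))) = 1)
Function('K')(A, o) = Add(-207, Mul(-9, A), Mul(126, o)) (Function('K')(A, o) = Mul(-9, Add(A, Add(Mul(-14, o), 23))) = Mul(-9, Add(A, Add(23, Mul(-14, o)))) = Mul(-9, Add(23, A, Mul(-14, o))) = Add(-207, Mul(-9, A), Mul(126, o)))
Add(2091755, Mul(-1, Function('K')(Function('g')(-38), 848))) = Add(2091755, Mul(-1, Add(-207, Mul(-9, 1), Mul(126, 848)))) = Add(2091755, Mul(-1, Add(-207, -9, 106848))) = Add(2091755, Mul(-1, 106632)) = Add(2091755, -106632) = 1985123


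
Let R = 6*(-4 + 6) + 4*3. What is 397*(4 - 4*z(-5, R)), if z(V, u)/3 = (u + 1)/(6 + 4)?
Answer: -10322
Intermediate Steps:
R = 24 (R = 6*2 + 12 = 12 + 12 = 24)
z(V, u) = 3/10 + 3*u/10 (z(V, u) = 3*((u + 1)/(6 + 4)) = 3*((1 + u)/10) = 3*((1 + u)*(1/10)) = 3*(1/10 + u/10) = 3/10 + 3*u/10)
397*(4 - 4*z(-5, R)) = 397*(4 - 4*(3/10 + (3/10)*24)) = 397*(4 - 4*(3/10 + 36/5)) = 397*(4 - 4*15/2) = 397*(4 - 30) = 397*(-26) = -10322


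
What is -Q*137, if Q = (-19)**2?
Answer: -49457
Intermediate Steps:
Q = 361
-Q*137 = -361*137 = -1*49457 = -49457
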